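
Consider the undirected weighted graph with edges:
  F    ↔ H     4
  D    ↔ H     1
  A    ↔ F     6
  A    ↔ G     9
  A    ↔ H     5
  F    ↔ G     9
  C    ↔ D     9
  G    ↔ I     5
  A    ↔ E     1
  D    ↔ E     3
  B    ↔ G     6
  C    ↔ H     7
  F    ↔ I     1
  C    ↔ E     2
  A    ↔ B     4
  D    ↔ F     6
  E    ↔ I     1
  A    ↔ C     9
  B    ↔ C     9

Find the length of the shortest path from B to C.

Some routes from B to C:
B → C: 9
B → A → E → C: 4 + 1 + 2 = 7
B → A → C: 4 + 9 = 13
The minimum is 7.

7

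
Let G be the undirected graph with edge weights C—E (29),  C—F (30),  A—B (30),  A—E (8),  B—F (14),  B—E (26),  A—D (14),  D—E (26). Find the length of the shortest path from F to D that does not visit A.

Routes from F to D avoiding A:
F → C → E → D: 30 + 29 + 26 = 85
F → B → E → D: 14 + 26 + 26 = 66
Best route has total 66.

66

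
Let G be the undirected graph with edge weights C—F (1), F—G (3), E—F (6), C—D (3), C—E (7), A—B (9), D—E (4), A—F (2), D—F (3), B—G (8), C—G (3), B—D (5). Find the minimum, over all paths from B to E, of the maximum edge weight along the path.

5

Some routes from B to E:
B → D → F → E: max(5, 3, 6) = 6
B → D → C → E: max(5, 3, 7) = 7
B → D → C → F → E: max(5, 3, 1, 6) = 6
B → D → C → G → F → E: max(5, 3, 3, 3, 6) = 6
B → D → E: max(5, 4) = 5
Best route has worst link 5.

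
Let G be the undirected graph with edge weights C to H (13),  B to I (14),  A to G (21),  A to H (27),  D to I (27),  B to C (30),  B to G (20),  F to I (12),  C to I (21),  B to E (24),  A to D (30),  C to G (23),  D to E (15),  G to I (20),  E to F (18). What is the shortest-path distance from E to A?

45

Checking several routes:
E → D → A: 15 + 30 = 45
E → B → I → G → A: 24 + 14 + 20 + 21 = 79
E → F → I → G → A: 18 + 12 + 20 + 21 = 71
E → B → G → A: 24 + 20 + 21 = 65
Shortest: 45.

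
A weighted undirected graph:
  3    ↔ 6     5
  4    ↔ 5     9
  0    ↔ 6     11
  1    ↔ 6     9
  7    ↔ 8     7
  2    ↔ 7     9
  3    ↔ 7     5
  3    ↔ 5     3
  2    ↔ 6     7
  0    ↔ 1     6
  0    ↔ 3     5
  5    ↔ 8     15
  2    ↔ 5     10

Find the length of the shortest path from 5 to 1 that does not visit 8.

Comparing a few candidate routes:
5-2-6-1: 10 + 7 + 9 = 26
5-3-0-6-1: 3 + 5 + 11 + 9 = 28
5-3-6-0-1: 3 + 5 + 11 + 6 = 25
5-3-6-1: 3 + 5 + 9 = 17
5-3-0-1: 3 + 5 + 6 = 14
The minimum is 14.

14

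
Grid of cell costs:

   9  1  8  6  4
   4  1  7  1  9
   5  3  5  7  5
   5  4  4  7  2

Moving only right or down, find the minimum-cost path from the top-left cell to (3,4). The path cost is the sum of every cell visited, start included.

Cheapest: (0,0) (0,1) (1,1) (2,1) (3,1) (3,2) (3,3) (3,4)
  9 + 1 + 1 + 3 + 4 + 4 + 7 + 2 = 31
(Top row then right column would cost 44.)

31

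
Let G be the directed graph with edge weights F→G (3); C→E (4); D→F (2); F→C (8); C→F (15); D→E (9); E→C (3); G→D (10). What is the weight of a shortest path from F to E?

Candidate routes:
F - G - D - E: 3 + 10 + 9 = 22
F - C - E: 8 + 4 = 12
Best route has total 12.

12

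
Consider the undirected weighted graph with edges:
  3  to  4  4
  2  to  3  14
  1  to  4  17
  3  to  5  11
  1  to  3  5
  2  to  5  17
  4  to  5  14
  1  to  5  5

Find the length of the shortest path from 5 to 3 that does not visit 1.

Routes from 5 to 3 avoiding 1:
5→3: 11
5→4→3: 14 + 4 = 18
5→2→3: 17 + 14 = 31
Shortest: 11.

11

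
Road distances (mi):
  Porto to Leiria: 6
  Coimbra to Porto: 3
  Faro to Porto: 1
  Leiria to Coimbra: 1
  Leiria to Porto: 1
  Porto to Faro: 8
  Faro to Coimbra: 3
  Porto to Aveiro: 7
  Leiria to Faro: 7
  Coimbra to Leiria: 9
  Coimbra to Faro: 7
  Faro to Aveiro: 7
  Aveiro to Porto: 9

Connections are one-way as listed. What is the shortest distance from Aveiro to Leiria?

Paths from Aveiro to Leiria:
Aveiro - Porto - Leiria: 9 + 6 = 15
Aveiro - Porto - Faro - Coimbra - Leiria: 9 + 8 + 3 + 9 = 29
Shortest: 15 mi.

15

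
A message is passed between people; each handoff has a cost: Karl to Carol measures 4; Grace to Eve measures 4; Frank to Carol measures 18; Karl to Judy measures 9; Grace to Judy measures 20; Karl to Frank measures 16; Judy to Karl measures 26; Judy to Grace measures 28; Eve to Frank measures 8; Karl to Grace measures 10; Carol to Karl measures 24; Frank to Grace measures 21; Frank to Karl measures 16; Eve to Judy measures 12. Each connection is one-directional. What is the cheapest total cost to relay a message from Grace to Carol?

Comparing a few candidate routes:
Grace - Eve - Frank - Carol: 4 + 8 + 18 = 30
Grace - Eve - Frank - Karl - Carol: 4 + 8 + 16 + 4 = 32
Grace - Eve - Judy - Karl - Carol: 4 + 12 + 26 + 4 = 46
The minimum is 30.

30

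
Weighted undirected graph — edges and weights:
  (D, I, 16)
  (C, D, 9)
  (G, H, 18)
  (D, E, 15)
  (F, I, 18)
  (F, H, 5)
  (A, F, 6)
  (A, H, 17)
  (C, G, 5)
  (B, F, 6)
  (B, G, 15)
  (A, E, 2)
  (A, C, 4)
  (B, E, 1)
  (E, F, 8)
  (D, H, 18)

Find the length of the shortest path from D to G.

A few of the D→G routes:
D -> E -> B -> G: 15 + 1 + 15 = 31
D -> C -> G: 9 + 5 = 14
D -> E -> A -> C -> G: 15 + 2 + 4 + 5 = 26
The minimum is 14.

14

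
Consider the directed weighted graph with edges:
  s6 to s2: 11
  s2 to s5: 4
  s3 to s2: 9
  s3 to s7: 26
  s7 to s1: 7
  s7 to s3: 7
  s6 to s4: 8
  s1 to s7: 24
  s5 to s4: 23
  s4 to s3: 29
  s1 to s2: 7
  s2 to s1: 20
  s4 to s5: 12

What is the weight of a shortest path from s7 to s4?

Candidate routes:
s7→s1→s2→s5→s4: 7 + 7 + 4 + 23 = 41
s7→s3→s2→s5→s4: 7 + 9 + 4 + 23 = 43
Best route has total 41.

41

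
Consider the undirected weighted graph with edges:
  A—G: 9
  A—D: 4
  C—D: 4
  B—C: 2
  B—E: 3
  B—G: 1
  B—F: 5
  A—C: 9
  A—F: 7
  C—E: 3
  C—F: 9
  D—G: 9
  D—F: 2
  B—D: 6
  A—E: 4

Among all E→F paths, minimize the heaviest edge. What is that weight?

4

Some routes from E to F:
E - B - C - D - F: max(3, 2, 4, 2) = 4
E - C - D - F: max(3, 4, 2) = 4
E - C - B - F: max(3, 2, 5) = 5
E - A - D - F: max(4, 4, 2) = 4
Smallest bottleneck: 4.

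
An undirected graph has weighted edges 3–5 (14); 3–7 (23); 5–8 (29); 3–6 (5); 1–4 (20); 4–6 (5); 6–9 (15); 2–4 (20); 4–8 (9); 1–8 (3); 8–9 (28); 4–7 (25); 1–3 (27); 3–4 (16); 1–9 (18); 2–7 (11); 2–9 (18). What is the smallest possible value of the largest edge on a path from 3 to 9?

15

Some routes from 3 to 9:
3-6-9: max(5, 15) = 15
3-4-8-1-9: max(16, 9, 3, 18) = 18
3-4-6-9: max(16, 5, 15) = 16
3-6-4-8-1-9: max(5, 5, 9, 3, 18) = 18
The minimum achievable maximum is 15.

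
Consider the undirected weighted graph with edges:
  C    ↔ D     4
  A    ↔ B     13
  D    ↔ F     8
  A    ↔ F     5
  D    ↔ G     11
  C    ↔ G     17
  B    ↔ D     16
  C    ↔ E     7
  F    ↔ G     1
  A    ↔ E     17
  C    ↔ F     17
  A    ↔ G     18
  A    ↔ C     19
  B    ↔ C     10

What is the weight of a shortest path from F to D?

8

Some routes from F to D:
F→D: 8
F→C→D: 17 + 4 = 21
F→G→C→D: 1 + 17 + 4 = 22
F→G→D: 1 + 11 = 12
Shortest: 8.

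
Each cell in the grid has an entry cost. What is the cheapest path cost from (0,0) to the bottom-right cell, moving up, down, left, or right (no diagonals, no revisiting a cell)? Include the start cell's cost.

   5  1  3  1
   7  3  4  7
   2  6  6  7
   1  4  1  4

One optimal route is (0,0) → (0,1) → (0,2) → (1,2) → (2,2) → (3,2) → (3,3).
Its cost is 5 + 1 + 3 + 4 + 6 + 1 + 4 = 24.

24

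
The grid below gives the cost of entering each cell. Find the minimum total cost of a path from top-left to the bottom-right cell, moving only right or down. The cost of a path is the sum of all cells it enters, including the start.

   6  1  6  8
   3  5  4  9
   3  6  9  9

Best path: r0c0 r0c1 r1c1 r1c2 r1c3 r2c3
Cost: 6 + 1 + 5 + 4 + 9 + 9 = 34

34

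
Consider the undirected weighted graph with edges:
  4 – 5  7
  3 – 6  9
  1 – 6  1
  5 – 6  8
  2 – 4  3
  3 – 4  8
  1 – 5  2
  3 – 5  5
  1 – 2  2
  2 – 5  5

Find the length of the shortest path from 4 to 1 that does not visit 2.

A few of the 4→1 routes:
4-3-5-1: 8 + 5 + 2 = 15
4-5-1: 7 + 2 = 9
4-5-6-1: 7 + 8 + 1 = 16
Best route has total 9.

9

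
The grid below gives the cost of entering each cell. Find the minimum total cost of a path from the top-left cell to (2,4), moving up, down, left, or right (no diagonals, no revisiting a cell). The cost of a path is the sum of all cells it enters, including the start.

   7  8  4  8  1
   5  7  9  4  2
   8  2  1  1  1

24

Take r0c0→r1c0→r1c1→r2c1→r2c2→r2c3→r2c4 for a total of 7 + 5 + 7 + 2 + 1 + 1 + 1 = 24.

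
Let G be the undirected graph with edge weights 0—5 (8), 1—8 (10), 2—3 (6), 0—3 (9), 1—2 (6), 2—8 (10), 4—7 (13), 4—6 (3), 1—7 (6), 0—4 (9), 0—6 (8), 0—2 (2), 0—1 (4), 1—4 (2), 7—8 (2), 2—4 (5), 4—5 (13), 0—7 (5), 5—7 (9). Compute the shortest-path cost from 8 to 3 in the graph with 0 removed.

Checking several routes:
8-7-1-4-2-3: 2 + 6 + 2 + 5 + 6 = 21
8-2-3: 10 + 6 = 16
8-7-1-2-3: 2 + 6 + 6 + 6 = 20
Best route has total 16.

16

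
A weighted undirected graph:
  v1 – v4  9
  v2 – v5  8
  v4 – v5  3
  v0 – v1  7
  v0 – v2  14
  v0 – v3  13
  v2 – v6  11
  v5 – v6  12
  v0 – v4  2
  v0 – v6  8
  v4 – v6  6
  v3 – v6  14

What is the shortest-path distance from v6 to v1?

15

Some routes from v6 to v1:
v6 - v4 - v1: 6 + 9 = 15
v6 - v4 - v0 - v1: 6 + 2 + 7 = 15
v6 - v0 - v1: 8 + 7 = 15
v6 - v0 - v4 - v1: 8 + 2 + 9 = 19
v6 - v5 - v4 - v0 - v1: 12 + 3 + 2 + 7 = 24
v6 - v5 - v4 - v1: 12 + 3 + 9 = 24
The minimum is 15.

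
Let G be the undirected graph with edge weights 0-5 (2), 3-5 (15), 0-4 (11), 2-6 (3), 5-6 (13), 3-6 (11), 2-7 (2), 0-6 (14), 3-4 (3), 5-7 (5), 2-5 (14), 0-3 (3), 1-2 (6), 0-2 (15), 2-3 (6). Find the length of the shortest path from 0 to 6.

Comparing a few candidate routes:
0 → 3 → 6: 3 + 11 = 14
0 → 3 → 2 → 6: 3 + 6 + 3 = 12
0 → 5 → 7 → 2 → 6: 2 + 5 + 2 + 3 = 12
0 → 6: 14
Shortest: 12.

12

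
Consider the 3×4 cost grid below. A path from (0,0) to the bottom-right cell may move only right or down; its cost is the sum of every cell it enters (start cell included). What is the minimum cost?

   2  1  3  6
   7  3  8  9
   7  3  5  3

Cheapest: r0c0→r0c1→r1c1→r2c1→r2c2→r2c3
  2 + 1 + 3 + 3 + 5 + 3 = 17

17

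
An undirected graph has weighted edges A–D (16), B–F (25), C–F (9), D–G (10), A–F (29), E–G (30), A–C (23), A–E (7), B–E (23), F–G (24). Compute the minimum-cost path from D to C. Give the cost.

39

Comparing a few candidate routes:
D -> A -> F -> C: 16 + 29 + 9 = 54
D -> A -> C: 16 + 23 = 39
D -> G -> E -> A -> C: 10 + 30 + 7 + 23 = 70
D -> G -> F -> C: 10 + 24 + 9 = 43
Best route has total 39.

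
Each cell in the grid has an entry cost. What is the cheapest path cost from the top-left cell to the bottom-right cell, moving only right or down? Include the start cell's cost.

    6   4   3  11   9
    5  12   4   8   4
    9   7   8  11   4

33

Path r0c0 -> r0c1 -> r0c2 -> r1c2 -> r1c3 -> r1c4 -> r2c4: 6 + 4 + 3 + 4 + 8 + 4 + 4 = 33.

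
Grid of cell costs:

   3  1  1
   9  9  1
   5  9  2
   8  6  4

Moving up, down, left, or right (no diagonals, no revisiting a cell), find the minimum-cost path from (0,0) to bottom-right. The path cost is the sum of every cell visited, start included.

12

Path r0c0 r0c1 r0c2 r1c2 r2c2 r3c2: 3 + 1 + 1 + 1 + 2 + 4 = 12.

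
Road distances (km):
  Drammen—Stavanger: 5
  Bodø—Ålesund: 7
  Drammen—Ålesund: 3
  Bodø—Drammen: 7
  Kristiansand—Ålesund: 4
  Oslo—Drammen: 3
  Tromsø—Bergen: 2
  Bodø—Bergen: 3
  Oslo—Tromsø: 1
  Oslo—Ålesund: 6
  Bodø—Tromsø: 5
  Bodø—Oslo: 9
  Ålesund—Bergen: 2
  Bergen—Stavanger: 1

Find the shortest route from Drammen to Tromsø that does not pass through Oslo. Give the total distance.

Comparing a few candidate routes:
Drammen - Bodø - Tromsø: 7 + 5 = 12
Drammen - Ålesund - Bergen - Tromsø: 3 + 2 + 2 = 7
Drammen - Stavanger - Bergen - Tromsø: 5 + 1 + 2 = 8
Drammen - Stavanger - Bergen - Bodø - Tromsø: 5 + 1 + 3 + 5 = 14
Drammen - Bodø - Bergen - Tromsø: 7 + 3 + 2 = 12
Drammen - Ålesund - Bergen - Bodø - Tromsø: 3 + 2 + 3 + 5 = 13
Shortest: 7 km.

7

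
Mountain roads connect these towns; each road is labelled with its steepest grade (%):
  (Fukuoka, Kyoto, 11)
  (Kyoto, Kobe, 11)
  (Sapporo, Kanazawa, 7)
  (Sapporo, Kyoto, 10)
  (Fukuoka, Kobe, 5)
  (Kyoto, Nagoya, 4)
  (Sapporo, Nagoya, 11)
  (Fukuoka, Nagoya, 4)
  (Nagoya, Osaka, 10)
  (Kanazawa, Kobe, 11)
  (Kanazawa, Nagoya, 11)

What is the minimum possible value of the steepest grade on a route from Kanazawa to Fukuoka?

10

A few of the Kanazawa→Fukuoka routes:
Kanazawa → Kobe → Kyoto → Sapporo → Nagoya → Fukuoka: max(11, 11, 10, 11, 4) = 11
Kanazawa → Kobe → Kyoto → Fukuoka: max(11, 11, 11) = 11
Kanazawa → Kobe → Fukuoka: max(11, 5) = 11
Kanazawa → Kobe → Kyoto → Nagoya → Fukuoka: max(11, 11, 4, 4) = 11
Kanazawa → Sapporo → Kyoto → Nagoya → Fukuoka: max(7, 10, 4, 4) = 10
The minimum achievable maximum is 10%.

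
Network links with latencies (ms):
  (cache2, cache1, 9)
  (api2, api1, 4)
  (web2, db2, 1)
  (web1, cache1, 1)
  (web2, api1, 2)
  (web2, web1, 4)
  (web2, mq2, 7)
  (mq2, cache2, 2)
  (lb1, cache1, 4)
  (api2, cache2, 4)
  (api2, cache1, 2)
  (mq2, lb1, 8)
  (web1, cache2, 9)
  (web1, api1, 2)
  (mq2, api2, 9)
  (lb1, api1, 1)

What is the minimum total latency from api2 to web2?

6

Comparing a few candidate routes:
api2-api1-web1-web2: 4 + 2 + 4 = 10
api2-cache1-lb1-api1-web2: 2 + 4 + 1 + 2 = 9
api2-cache1-web1-api1-web2: 2 + 1 + 2 + 2 = 7
api2-cache1-web1-web2: 2 + 1 + 4 = 7
api2-api1-web2: 4 + 2 = 6
Shortest: 6 ms.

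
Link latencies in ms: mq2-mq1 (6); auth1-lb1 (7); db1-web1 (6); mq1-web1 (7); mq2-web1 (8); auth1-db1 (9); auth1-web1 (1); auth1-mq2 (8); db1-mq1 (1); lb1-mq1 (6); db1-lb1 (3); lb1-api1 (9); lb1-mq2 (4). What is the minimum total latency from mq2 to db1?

A few of the mq2→db1 routes:
mq2 → mq1 → db1: 6 + 1 = 7
mq2 → lb1 → mq1 → db1: 4 + 6 + 1 = 11
mq2 → lb1 → db1: 4 + 3 = 7
Best route has total 7 ms.

7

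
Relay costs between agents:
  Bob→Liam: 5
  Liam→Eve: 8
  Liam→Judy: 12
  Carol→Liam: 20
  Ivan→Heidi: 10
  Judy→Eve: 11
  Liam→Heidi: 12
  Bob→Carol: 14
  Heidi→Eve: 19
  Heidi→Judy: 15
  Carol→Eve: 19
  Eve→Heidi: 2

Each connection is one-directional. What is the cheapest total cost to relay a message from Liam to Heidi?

10

Paths from Liam to Heidi:
Liam - Judy - Eve - Heidi: 12 + 11 + 2 = 25
Liam - Heidi: 12
Liam - Eve - Heidi: 8 + 2 = 10
The minimum is 10.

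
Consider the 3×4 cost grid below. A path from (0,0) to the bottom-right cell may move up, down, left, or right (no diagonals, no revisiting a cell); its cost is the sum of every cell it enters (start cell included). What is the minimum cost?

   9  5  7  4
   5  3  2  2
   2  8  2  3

24

One optimal route is [0,0] -> [0,1] -> [1,1] -> [1,2] -> [1,3] -> [2,3].
Its cost is 9 + 5 + 3 + 2 + 2 + 3 = 24.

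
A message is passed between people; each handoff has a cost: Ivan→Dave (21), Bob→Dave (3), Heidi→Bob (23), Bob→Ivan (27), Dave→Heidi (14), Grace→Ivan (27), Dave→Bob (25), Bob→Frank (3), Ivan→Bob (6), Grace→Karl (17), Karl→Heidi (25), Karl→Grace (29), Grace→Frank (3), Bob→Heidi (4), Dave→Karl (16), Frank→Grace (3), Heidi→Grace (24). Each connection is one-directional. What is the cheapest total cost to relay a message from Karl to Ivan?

Routes from Karl to Ivan:
Karl-Heidi-Bob-Ivan: 25 + 23 + 27 = 75
Karl-Grace-Ivan: 29 + 27 = 56
Karl-Heidi-Bob-Frank-Grace-Ivan: 25 + 23 + 3 + 3 + 27 = 81
Karl-Heidi-Grace-Ivan: 25 + 24 + 27 = 76
Best route has total 56.

56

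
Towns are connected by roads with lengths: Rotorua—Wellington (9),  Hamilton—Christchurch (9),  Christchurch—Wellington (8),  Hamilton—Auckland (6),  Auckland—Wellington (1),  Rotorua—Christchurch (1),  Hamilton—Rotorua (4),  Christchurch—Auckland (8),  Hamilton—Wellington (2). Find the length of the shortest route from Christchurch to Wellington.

Comparing a few candidate routes:
Christchurch - Rotorua - Hamilton - Wellington: 1 + 4 + 2 = 7
Christchurch - Auckland - Wellington: 8 + 1 = 9
Christchurch - Rotorua - Wellington: 1 + 9 = 10
Christchurch - Wellington: 8
Shortest: 7.

7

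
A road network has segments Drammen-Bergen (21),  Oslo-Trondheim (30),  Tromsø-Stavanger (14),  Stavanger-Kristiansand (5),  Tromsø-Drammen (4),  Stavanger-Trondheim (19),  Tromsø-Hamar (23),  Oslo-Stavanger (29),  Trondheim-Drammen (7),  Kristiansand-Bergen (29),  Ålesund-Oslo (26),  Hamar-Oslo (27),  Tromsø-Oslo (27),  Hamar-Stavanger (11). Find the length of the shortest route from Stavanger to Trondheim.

Comparing a few candidate routes:
Stavanger → Hamar → Tromsø → Drammen → Trondheim: 11 + 23 + 4 + 7 = 45
Stavanger → Tromsø → Drammen → Trondheim: 14 + 4 + 7 = 25
Stavanger → Oslo → Trondheim: 29 + 30 = 59
Stavanger → Trondheim: 19
Shortest: 19.

19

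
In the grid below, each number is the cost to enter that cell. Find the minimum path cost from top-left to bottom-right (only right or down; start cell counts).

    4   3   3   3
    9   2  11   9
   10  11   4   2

24

One optimal route is [0,0] [0,1] [0,2] [0,3] [1,3] [2,3].
Its cost is 4 + 3 + 3 + 3 + 9 + 2 = 24.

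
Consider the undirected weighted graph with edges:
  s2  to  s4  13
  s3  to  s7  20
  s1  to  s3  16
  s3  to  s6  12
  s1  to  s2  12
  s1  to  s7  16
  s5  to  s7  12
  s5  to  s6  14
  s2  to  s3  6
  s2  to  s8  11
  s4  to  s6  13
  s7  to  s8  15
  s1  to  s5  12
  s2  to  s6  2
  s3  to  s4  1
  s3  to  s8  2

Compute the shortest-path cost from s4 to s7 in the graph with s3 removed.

Comparing a few candidate routes:
s4 - s2 - s8 - s7: 13 + 11 + 15 = 39
s4 - s6 - s5 - s7: 13 + 14 + 12 = 39
s4 - s2 - s6 - s5 - s7: 13 + 2 + 14 + 12 = 41
s4 - s2 - s1 - s7: 13 + 12 + 16 = 41
s4 - s6 - s2 - s8 - s7: 13 + 2 + 11 + 15 = 41
Best route has total 39.

39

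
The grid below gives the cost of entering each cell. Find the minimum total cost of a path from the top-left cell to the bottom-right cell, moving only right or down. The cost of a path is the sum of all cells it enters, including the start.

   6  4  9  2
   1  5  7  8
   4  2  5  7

Cheapest: (0,0) -> (1,0) -> (2,0) -> (2,1) -> (2,2) -> (2,3)
  6 + 1 + 4 + 2 + 5 + 7 = 25
(Top row then right column would cost 36.)

25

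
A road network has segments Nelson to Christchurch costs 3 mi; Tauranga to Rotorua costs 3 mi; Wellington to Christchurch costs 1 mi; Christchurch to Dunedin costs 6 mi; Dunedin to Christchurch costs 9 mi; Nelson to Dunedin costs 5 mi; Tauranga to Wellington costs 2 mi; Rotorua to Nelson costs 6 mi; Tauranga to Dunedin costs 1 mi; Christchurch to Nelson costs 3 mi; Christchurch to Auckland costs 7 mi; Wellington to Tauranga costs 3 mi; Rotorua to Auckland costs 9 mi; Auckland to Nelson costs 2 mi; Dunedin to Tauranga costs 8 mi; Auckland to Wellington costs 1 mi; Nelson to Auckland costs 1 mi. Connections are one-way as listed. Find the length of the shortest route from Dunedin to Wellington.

Paths from Dunedin to Wellington:
Dunedin-Tauranga-Rotorua-Auckland-Wellington: 8 + 3 + 9 + 1 = 21
Dunedin-Tauranga-Wellington: 8 + 2 = 10
Dunedin-Tauranga-Rotorua-Nelson-Christchurch-Auckland-Wellington: 8 + 3 + 6 + 3 + 7 + 1 = 28
Dunedin-Christchurch-Auckland-Wellington: 9 + 7 + 1 = 17
Dunedin-Christchurch-Nelson-Auckland-Wellington: 9 + 3 + 1 + 1 = 14
Dunedin-Tauranga-Rotorua-Nelson-Auckland-Wellington: 8 + 3 + 6 + 1 + 1 = 19
Best route has total 10 mi.

10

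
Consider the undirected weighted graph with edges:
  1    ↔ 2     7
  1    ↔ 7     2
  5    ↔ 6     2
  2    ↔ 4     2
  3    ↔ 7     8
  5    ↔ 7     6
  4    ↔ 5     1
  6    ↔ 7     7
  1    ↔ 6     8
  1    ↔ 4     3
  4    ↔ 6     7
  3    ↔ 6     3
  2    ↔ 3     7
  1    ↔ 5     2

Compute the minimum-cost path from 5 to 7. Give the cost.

Checking several routes:
5 → 6 → 1 → 7: 2 + 8 + 2 = 12
5 → 4 → 1 → 7: 1 + 3 + 2 = 6
5 → 6 → 7: 2 + 7 = 9
5 → 7: 6
5 → 1 → 7: 2 + 2 = 4
The minimum is 4.

4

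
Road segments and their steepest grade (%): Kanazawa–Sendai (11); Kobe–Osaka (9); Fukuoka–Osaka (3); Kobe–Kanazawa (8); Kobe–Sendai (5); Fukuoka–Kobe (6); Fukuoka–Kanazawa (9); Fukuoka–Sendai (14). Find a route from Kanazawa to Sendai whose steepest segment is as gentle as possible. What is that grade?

Comparing a few candidate routes:
Kanazawa → Sendai: max(11) = 11
Kanazawa → Fukuoka → Osaka → Kobe → Sendai: max(9, 3, 9, 5) = 9
Kanazawa → Kobe → Sendai: max(8, 5) = 8
Kanazawa → Kobe → Osaka → Fukuoka → Sendai: max(8, 9, 3, 14) = 14
Kanazawa → Fukuoka → Kobe → Sendai: max(9, 6, 5) = 9
Kanazawa → Kobe → Fukuoka → Sendai: max(8, 6, 14) = 14
The minimum achievable maximum is 8%.

8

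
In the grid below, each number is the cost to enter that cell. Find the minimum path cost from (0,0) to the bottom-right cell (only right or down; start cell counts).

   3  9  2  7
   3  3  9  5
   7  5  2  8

24

One optimal route is r0c0→r1c0→r1c1→r2c1→r2c2→r2c3.
Its cost is 3 + 3 + 3 + 5 + 2 + 8 = 24.
For comparison, the top-then-right route costs 34.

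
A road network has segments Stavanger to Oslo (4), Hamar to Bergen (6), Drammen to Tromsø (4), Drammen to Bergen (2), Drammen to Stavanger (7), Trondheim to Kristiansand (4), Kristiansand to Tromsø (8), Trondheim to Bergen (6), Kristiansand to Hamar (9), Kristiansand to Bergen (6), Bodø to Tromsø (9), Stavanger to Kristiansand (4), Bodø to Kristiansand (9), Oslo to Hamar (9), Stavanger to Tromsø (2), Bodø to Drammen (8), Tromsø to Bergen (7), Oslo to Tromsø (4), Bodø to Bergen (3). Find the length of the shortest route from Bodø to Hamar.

Checking several routes:
Bodø-Tromsø-Drammen-Bergen-Hamar: 9 + 4 + 2 + 6 = 21
Bodø-Bergen-Hamar: 3 + 6 = 9
Bodø-Bergen-Kristiansand-Hamar: 3 + 6 + 9 = 18
Bodø-Drammen-Bergen-Hamar: 8 + 2 + 6 = 16
Bodø-Kristiansand-Hamar: 9 + 9 = 18
Bodø-Kristiansand-Bergen-Hamar: 9 + 6 + 6 = 21
The minimum is 9 mi.

9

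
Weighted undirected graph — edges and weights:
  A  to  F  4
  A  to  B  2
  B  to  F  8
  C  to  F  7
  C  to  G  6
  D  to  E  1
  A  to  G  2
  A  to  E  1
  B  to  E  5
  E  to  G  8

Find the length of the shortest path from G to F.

A few of the G→F routes:
G-C-F: 6 + 7 = 13
G-A-B-F: 2 + 2 + 8 = 12
G-E-A-F: 8 + 1 + 4 = 13
G-A-F: 2 + 4 = 6
Shortest: 6.

6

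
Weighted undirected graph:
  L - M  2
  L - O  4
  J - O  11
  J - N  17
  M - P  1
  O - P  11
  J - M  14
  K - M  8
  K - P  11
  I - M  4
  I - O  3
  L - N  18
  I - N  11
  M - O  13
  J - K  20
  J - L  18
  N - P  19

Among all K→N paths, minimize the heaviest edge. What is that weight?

Checking several routes:
K → M → P → O → I → N: max(8, 1, 11, 3, 11) = 11
K → M → I → N: max(8, 4, 11) = 11
K → P → O → I → N: max(11, 11, 3, 11) = 11
K → M → L → O → I → N: max(8, 2, 4, 3, 11) = 11
Smallest bottleneck: 11.

11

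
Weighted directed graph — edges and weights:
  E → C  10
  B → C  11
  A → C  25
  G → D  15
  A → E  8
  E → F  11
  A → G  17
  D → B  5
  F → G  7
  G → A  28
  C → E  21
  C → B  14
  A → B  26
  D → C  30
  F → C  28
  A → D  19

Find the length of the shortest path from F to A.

35

Candidate routes:
F - G - A: 7 + 28 = 35
Shortest: 35.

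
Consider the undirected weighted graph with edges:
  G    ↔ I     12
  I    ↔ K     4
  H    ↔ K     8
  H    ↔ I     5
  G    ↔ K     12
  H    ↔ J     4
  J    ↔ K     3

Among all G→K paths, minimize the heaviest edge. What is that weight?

Routes from G to K:
G-I-H-K: max(12, 5, 8) = 12
G-I-K: max(12, 4) = 12
G-I-H-J-K: max(12, 5, 4, 3) = 12
G-K: max(12) = 12
The minimum achievable maximum is 12.

12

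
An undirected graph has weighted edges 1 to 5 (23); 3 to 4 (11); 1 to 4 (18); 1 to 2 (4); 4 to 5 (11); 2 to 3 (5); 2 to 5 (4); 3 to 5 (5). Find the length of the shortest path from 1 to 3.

A few of the 1→3 routes:
1-5-3: 23 + 5 = 28
1-2-3: 4 + 5 = 9
1-4-3: 18 + 11 = 29
1-2-5-4-3: 4 + 4 + 11 + 11 = 30
1-2-5-3: 4 + 4 + 5 = 13
Shortest: 9.

9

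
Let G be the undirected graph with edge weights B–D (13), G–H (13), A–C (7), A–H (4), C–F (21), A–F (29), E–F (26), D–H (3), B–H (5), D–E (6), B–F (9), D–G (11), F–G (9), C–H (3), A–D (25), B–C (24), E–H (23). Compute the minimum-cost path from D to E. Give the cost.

Some routes from D to E:
D→H→B→F→E: 3 + 5 + 9 + 26 = 43
D→E: 6
D→B→H→E: 13 + 5 + 23 = 41
D→G→F→E: 11 + 9 + 26 = 46
D→H→E: 3 + 23 = 26
Best route has total 6.

6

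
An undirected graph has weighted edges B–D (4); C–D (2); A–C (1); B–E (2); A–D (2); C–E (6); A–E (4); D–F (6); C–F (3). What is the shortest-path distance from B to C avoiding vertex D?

Paths from B to C avoiding D:
B -> E -> C: 2 + 6 = 8
B -> E -> A -> C: 2 + 4 + 1 = 7
Best route has total 7.

7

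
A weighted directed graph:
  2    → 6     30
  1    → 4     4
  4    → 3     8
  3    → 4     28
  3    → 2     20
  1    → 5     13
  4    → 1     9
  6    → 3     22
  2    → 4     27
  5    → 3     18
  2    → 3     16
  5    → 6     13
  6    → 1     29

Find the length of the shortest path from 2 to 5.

Candidate routes:
2 -> 6 -> 1 -> 5: 30 + 29 + 13 = 72
2 -> 6 -> 3 -> 4 -> 1 -> 5: 30 + 22 + 28 + 9 + 13 = 102
2 -> 4 -> 1 -> 5: 27 + 9 + 13 = 49
2 -> 3 -> 4 -> 1 -> 5: 16 + 28 + 9 + 13 = 66
Best route has total 49.

49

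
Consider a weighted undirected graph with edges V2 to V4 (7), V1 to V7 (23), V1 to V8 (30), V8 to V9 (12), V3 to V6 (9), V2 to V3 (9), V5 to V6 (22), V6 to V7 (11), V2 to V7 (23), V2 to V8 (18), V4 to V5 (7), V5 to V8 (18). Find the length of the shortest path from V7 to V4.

Checking several routes:
V7 - V2 - V4: 23 + 7 = 30
V7 - V2 - V8 - V5 - V4: 23 + 18 + 18 + 7 = 66
V7 - V6 - V5 - V4: 11 + 22 + 7 = 40
V7 - V6 - V3 - V2 - V4: 11 + 9 + 9 + 7 = 36
Best route has total 30.

30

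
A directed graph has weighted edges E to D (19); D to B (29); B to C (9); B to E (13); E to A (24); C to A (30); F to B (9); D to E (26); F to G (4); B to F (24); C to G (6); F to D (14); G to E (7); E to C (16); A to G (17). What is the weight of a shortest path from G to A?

31

Paths from G to A:
G-E-C-A: 7 + 16 + 30 = 53
G-E-D-B-C-A: 7 + 19 + 29 + 9 + 30 = 94
G-E-A: 7 + 24 = 31
Shortest: 31.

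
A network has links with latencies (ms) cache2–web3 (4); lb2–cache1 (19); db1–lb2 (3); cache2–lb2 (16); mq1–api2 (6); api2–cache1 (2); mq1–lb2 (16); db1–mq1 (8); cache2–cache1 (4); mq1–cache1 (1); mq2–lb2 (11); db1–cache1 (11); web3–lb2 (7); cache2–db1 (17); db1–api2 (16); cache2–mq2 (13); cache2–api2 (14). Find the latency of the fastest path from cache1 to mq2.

Checking several routes:
cache1 → db1 → lb2 → mq2: 11 + 3 + 11 = 25
cache1 → cache2 → web3 → lb2 → mq2: 4 + 4 + 7 + 11 = 26
cache1 → cache2 → mq2: 4 + 13 = 17
cache1 → mq1 → db1 → lb2 → mq2: 1 + 8 + 3 + 11 = 23
cache1 → mq1 → lb2 → mq2: 1 + 16 + 11 = 28
Shortest: 17 ms.

17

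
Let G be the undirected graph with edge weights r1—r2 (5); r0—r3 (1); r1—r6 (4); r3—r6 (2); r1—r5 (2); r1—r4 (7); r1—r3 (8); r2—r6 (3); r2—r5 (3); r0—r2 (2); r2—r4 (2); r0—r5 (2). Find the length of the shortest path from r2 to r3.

A few of the r2→r3 routes:
r2-r6-r3: 3 + 2 = 5
r2-r5-r0-r3: 3 + 2 + 1 = 6
r2-r0-r3: 2 + 1 = 3
Shortest: 3.

3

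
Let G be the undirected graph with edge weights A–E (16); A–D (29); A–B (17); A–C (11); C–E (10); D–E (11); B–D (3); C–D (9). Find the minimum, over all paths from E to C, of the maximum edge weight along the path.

10

Some routes from E to C:
E→A→C: max(16, 11) = 16
E→A→B→D→C: max(16, 17, 3, 9) = 17
E→D→B→A→C: max(11, 3, 17, 11) = 17
E→D→C: max(11, 9) = 11
E→C: max(10) = 10
Smallest bottleneck: 10.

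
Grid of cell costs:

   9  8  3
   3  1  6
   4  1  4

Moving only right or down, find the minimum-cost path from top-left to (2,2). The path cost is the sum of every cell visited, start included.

18

Path r0c0 -> r1c0 -> r1c1 -> r2c1 -> r2c2: 9 + 3 + 1 + 1 + 4 = 18.
For comparison, the top-then-right route costs 30.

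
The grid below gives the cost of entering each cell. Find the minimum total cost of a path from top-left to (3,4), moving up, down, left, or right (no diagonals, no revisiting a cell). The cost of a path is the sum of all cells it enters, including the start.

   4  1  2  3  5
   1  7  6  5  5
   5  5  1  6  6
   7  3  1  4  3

Take (0,0) → (0,1) → (0,2) → (1,2) → (2,2) → (3,2) → (3,3) → (3,4) for a total of 4 + 1 + 2 + 6 + 1 + 1 + 4 + 3 = 22.

22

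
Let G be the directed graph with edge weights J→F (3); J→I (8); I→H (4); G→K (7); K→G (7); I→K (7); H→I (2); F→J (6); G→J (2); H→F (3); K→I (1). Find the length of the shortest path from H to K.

Routes from H to K:
H - I - K: 2 + 7 = 9
H - F - J - I - K: 3 + 6 + 8 + 7 = 24
Shortest: 9.

9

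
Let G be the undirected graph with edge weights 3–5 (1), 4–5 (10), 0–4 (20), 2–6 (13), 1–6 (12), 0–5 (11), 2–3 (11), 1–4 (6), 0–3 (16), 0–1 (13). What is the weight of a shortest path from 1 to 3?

17

Comparing a few candidate routes:
1 → 6 → 2 → 3: 12 + 13 + 11 = 36
1 → 0 → 5 → 3: 13 + 11 + 1 = 25
1 → 4 → 5 → 3: 6 + 10 + 1 = 17
1 → 0 → 3: 13 + 16 = 29
The minimum is 17.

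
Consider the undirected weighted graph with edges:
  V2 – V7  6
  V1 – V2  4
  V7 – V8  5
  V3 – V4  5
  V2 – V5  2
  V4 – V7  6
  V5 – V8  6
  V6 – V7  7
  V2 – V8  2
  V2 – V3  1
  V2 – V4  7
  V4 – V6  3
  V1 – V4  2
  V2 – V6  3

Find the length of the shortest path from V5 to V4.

Checking several routes:
V5→V2→V1→V4: 2 + 4 + 2 = 8
V5→V2→V6→V4: 2 + 3 + 3 = 8
V5→V2→V3→V4: 2 + 1 + 5 = 8
The minimum is 8.

8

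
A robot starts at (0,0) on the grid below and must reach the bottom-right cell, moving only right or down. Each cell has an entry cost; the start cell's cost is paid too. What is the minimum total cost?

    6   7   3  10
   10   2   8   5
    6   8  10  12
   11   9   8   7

47

Cheapest: [0,0] -> [0,1] -> [1,1] -> [1,2] -> [1,3] -> [2,3] -> [3,3]
  6 + 7 + 2 + 8 + 5 + 12 + 7 = 47
For comparison, the top-then-right route costs 50.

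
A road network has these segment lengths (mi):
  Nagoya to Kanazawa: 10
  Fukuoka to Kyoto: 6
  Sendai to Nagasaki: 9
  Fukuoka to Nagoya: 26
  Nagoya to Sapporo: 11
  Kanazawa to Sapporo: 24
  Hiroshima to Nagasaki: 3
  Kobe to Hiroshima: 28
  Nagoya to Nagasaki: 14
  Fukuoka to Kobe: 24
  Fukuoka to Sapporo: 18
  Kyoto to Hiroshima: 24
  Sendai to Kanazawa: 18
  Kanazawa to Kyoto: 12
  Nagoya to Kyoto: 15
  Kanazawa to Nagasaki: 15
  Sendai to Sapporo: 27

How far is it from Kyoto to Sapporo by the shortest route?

24

Checking several routes:
Kyoto - Fukuoka - Sapporo: 6 + 18 = 24
Kyoto - Kanazawa - Nagoya - Sapporo: 12 + 10 + 11 = 33
Kyoto - Nagoya - Sapporo: 15 + 11 = 26
The minimum is 24 mi.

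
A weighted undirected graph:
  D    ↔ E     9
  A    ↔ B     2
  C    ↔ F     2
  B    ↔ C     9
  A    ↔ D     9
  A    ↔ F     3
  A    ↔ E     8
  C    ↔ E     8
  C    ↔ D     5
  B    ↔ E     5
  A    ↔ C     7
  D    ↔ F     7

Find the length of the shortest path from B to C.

7

Some routes from B to C:
B - A - F - D - C: 2 + 3 + 7 + 5 = 17
B - E - C: 5 + 8 = 13
B - A - C: 2 + 7 = 9
B - C: 9
B - A - F - C: 2 + 3 + 2 = 7
B - A - D - C: 2 + 9 + 5 = 16
The minimum is 7.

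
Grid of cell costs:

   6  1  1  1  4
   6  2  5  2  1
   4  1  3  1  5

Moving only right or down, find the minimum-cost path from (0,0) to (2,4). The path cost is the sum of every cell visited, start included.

17

One optimal route is (0,0) (0,1) (0,2) (0,3) (1,3) (1,4) (2,4).
Its cost is 6 + 1 + 1 + 1 + 2 + 1 + 5 = 17.
For comparison, the top-then-right route costs 19.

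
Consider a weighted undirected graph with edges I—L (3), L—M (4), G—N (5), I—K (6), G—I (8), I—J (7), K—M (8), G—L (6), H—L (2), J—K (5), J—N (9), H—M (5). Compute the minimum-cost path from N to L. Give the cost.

Checking several routes:
N→G→I→L: 5 + 8 + 3 = 16
N→J→K→I→L: 9 + 5 + 6 + 3 = 23
N→J→I→L: 9 + 7 + 3 = 19
N→G→L: 5 + 6 = 11
N→J→K→M→L: 9 + 5 + 8 + 4 = 26
Shortest: 11.

11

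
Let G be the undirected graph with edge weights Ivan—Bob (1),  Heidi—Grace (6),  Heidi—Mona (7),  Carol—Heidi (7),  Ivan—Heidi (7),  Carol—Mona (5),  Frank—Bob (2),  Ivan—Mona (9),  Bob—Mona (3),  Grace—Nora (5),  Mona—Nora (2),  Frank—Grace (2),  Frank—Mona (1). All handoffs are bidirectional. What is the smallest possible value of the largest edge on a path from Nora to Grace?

Comparing a few candidate routes:
Nora→Mona→Frank→Grace: max(2, 1, 2) = 2
Nora→Mona→Carol→Heidi→Grace: max(2, 5, 7, 6) = 7
Nora→Mona→Bob→Ivan→Heidi→Grace: max(2, 3, 1, 7, 6) = 7
Nora→Mona→Bob→Frank→Grace: max(2, 3, 2, 2) = 3
Nora→Grace: max(5) = 5
Nora→Mona→Carol→Heidi→Ivan→Bob→Frank→Grace: max(2, 5, 7, 7, 1, 2, 2) = 7
Smallest bottleneck: 2.

2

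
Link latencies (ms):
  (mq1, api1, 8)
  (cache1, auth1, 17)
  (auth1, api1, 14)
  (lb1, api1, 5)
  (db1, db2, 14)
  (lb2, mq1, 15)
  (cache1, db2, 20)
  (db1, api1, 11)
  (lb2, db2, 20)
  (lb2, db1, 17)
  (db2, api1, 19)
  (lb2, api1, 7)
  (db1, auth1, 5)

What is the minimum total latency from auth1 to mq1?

22

A few of the auth1→mq1 routes:
auth1 → api1 → mq1: 14 + 8 = 22
auth1 → api1 → lb2 → mq1: 14 + 7 + 15 = 36
auth1 → db1 → lb2 → mq1: 5 + 17 + 15 = 37
auth1 → db1 → api1 → mq1: 5 + 11 + 8 = 24
auth1 → db1 → lb2 → api1 → mq1: 5 + 17 + 7 + 8 = 37
The minimum is 22 ms.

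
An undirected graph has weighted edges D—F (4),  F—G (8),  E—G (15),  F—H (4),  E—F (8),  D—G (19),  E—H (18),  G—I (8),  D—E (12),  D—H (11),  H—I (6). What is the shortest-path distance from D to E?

A few of the D→E routes:
D→F→H→E: 4 + 4 + 18 = 26
D→H→F→E: 11 + 4 + 8 = 23
D→E: 12
D→F→E: 4 + 8 = 12
D→F→G→E: 4 + 8 + 15 = 27
Shortest: 12.

12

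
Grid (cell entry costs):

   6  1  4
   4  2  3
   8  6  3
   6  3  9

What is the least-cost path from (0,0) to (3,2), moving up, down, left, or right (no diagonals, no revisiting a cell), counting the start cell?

24

Path (0,0) -> (0,1) -> (1,1) -> (1,2) -> (2,2) -> (3,2): 6 + 1 + 2 + 3 + 3 + 9 = 24.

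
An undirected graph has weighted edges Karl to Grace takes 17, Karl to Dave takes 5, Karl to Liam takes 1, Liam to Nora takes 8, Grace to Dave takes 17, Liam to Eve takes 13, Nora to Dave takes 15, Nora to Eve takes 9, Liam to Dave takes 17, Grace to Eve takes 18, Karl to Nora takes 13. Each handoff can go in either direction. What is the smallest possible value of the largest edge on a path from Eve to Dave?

A few of the Eve→Dave routes:
Eve → Liam → Karl → Dave: max(13, 1, 5) = 13
Eve → Nora → Liam → Karl → Dave: max(9, 8, 1, 5) = 9
Eve → Liam → Karl → Nora → Dave: max(13, 1, 13, 15) = 15
Eve → Liam → Nora → Dave: max(13, 8, 15) = 15
Eve → Liam → Nora → Karl → Dave: max(13, 8, 13, 5) = 13
Eve → Nora → Karl → Dave: max(9, 13, 5) = 13
Smallest bottleneck: 9.

9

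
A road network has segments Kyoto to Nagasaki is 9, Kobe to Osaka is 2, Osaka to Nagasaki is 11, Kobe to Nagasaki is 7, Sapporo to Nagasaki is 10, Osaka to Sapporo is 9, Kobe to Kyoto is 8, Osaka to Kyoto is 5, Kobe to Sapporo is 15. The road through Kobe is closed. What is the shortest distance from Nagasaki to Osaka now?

11

Paths from Nagasaki to Osaka avoiding Kobe:
Nagasaki→Kyoto→Osaka: 9 + 5 = 14
Nagasaki→Osaka: 11
Nagasaki→Sapporo→Osaka: 10 + 9 = 19
The minimum is 11.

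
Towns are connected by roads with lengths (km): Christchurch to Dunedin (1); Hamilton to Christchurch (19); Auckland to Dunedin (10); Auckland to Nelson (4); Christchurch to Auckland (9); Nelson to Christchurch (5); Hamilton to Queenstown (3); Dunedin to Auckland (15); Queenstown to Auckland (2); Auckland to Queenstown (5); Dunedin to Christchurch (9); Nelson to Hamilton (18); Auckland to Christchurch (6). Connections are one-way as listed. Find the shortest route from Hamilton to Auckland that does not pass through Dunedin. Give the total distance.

5

Routes from Hamilton to Auckland avoiding Dunedin:
Hamilton - Christchurch - Auckland: 19 + 9 = 28
Hamilton - Queenstown - Auckland: 3 + 2 = 5
Best route has total 5 km.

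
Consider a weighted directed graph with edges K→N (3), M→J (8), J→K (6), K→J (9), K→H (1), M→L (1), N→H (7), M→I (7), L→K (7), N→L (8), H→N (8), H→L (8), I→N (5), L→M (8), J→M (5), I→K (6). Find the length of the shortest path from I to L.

13

Checking several routes:
I→K→J→M→L: 6 + 9 + 5 + 1 = 21
I→N→H→L: 5 + 7 + 8 = 20
I→K→N→L: 6 + 3 + 8 = 17
I→N→L: 5 + 8 = 13
I→K→H→L: 6 + 1 + 8 = 15
The minimum is 13.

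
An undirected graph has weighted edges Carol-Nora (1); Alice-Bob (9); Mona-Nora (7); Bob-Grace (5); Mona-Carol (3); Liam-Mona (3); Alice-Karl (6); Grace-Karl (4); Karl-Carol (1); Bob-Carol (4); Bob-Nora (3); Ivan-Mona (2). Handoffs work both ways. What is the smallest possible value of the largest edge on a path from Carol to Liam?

Candidate routes:
Carol-Mona-Liam: max(3, 3) = 3
Carol-Karl-Grace-Bob-Nora-Mona-Liam: max(1, 4, 5, 3, 7, 3) = 7
Carol-Bob-Nora-Mona-Liam: max(4, 3, 7, 3) = 7
Carol-Nora-Mona-Liam: max(1, 7, 3) = 7
Carol-Karl-Alice-Bob-Nora-Mona-Liam: max(1, 6, 9, 3, 7, 3) = 9
The minimum achievable maximum is 3.

3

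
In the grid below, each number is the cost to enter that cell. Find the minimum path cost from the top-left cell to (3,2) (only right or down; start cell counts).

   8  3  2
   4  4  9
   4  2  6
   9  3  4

One optimal route is (0,0) -> (0,1) -> (1,1) -> (2,1) -> (3,1) -> (3,2).
Its cost is 8 + 3 + 4 + 2 + 3 + 4 = 24.

24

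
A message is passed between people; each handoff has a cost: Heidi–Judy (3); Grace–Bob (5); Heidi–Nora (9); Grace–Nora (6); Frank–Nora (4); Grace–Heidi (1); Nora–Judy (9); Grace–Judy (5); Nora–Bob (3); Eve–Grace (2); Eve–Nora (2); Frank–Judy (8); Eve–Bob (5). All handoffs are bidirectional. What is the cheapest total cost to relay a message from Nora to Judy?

8

Checking several routes:
Nora→Eve→Grace→Judy: 2 + 2 + 5 = 9
Nora→Grace→Heidi→Judy: 6 + 1 + 3 = 10
Nora→Judy: 9
Nora→Eve→Grace→Heidi→Judy: 2 + 2 + 1 + 3 = 8
Shortest: 8.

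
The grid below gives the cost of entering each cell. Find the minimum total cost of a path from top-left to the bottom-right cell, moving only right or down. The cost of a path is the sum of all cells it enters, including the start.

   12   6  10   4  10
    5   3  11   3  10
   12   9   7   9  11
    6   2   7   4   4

46

Path r0c0 → r1c0 → r1c1 → r2c1 → r3c1 → r3c2 → r3c3 → r3c4: 12 + 5 + 3 + 9 + 2 + 7 + 4 + 4 = 46.
For comparison, the top-then-right route costs 67.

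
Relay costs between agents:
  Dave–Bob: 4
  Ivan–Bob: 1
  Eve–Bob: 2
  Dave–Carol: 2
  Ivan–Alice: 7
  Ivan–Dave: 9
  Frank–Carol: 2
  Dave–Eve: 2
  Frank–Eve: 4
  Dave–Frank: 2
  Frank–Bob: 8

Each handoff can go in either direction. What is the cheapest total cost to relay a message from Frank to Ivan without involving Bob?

Paths from Frank to Ivan avoiding Bob:
Frank - Eve - Dave - Ivan: 4 + 2 + 9 = 15
Frank - Carol - Dave - Ivan: 2 + 2 + 9 = 13
Frank - Dave - Ivan: 2 + 9 = 11
Shortest: 11.

11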